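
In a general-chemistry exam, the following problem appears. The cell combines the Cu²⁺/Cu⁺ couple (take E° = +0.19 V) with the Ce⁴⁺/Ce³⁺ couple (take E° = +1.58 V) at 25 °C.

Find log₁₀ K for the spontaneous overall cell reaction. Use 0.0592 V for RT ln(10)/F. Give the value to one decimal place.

Cathode: Ce⁴⁺/Ce³⁺; anode: Cu²⁺/Cu⁺. E°cell = +1.39 V, n = 1.
log K = nE°cell / 0.0592 = (1)(+1.39) / 0.0592 = 23.5.

23.5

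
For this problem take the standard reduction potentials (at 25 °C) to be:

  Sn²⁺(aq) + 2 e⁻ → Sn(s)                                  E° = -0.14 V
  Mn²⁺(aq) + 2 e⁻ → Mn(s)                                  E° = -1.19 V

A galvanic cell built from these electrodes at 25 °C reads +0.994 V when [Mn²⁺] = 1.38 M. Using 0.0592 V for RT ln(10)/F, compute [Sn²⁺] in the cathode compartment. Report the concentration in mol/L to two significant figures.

Sn²⁺/Sn is the cathode, Mn²⁺/Mn the anode: E°cell = +1.05 V, n = 2.
Overall reaction: Sn²⁺(aq) + Mn(s) → Sn(s) + Mn²⁺(aq); Q = [Mn²⁺]^1/[Sn²⁺]^1.
From E = E° − (0.0592/n) log Q: log Q = (E° − E)·n/0.0592 = (+1.05 − (+0.994))·2/0.0592 = 1.8919.
So 1·log[Sn²⁺] = 1·log(1.38) − log Q = 0.1399 − (1.8919) = -1.7520; [Sn²⁺] = 10^(-1.7520) ≈ 0.018 M.

0.018 M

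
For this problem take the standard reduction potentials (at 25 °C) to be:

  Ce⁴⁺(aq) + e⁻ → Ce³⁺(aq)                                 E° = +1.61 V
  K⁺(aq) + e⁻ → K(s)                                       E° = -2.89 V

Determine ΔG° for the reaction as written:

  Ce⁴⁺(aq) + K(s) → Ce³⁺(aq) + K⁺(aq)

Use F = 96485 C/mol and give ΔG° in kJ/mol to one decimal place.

As written, Ce⁴⁺/Ce³⁺ is reduced (cathode) and K⁺/K is oxidised (anode), so E°cell = (+1.61) − (-2.89) = +4.50 V.
Balancing electrons gives n = 1.
ΔG° = −nFE° = −(1)(96485)(+4.50) = -434,182 J = -434.2 kJ/mol.

-434.2 kJ/mol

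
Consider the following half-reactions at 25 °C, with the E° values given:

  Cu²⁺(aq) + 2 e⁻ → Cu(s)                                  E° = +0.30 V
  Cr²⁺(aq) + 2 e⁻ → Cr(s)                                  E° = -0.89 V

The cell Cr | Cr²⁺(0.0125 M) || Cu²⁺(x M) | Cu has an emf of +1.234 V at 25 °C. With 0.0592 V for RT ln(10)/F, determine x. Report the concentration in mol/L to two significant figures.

0.38 M

Cu²⁺/Cu is the cathode, Cr²⁺/Cr the anode: E°cell = +1.19 V, n = 2.
Overall reaction: Cu²⁺(aq) + Cr(s) → Cu(s) + Cr²⁺(aq); Q = [Cr²⁺]^1/[Cu²⁺]^1.
From E = E° − (0.0592/n) log Q: log Q = (E° − E)·n/0.0592 = (+1.19 − (+1.234))·2/0.0592 = -1.4865.
So 1·log[Cu²⁺] = 1·log(0.0125) − log Q = -1.9031 − (-1.4865) = -0.4166; [Cu²⁺] = 10^(-0.4166) ≈ 0.38 M.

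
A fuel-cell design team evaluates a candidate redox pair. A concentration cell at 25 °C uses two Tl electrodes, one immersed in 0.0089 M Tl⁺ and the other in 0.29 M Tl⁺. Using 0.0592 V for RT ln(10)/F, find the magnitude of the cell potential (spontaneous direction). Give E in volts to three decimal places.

For a concentration cell E°cell = 0. The 0.29 M side is the cathode (reduction is favoured where [Tl⁺] is higher).
With n = 1, E = −(0.0592/1) log([Tl⁺]ₐₙ/[Tl⁺]꜀ₐₜ) = −(0.0592/1) log(0.0089/0.29) = −(0.0592/1)(-1.513) = +0.090 V.

+0.090 V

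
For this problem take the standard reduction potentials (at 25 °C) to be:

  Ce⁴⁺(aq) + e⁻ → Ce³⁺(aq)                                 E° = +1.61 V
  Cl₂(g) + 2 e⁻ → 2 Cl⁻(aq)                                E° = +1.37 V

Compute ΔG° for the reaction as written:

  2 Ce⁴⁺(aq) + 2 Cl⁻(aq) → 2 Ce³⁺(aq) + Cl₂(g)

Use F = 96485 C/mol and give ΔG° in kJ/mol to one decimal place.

-46.3 kJ/mol

As written, Ce⁴⁺/Ce³⁺ is reduced (cathode) and Cl₂/Cl⁻ is oxidised (anode), so E°cell = (+1.61) − (+1.37) = +0.24 V.
Balancing electrons gives n = 2.
ΔG° = −nFE° = −(2)(96485)(+0.24) = -46,313 J = -46.3 kJ/mol.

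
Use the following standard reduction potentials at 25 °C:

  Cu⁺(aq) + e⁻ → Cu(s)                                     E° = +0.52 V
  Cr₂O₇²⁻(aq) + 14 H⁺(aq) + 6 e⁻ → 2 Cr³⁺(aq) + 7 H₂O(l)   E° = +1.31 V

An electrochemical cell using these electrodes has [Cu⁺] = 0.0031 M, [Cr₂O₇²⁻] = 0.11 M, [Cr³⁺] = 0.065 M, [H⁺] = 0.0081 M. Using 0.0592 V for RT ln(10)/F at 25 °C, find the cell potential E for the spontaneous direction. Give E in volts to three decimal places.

Cr₂O₇²⁻/Cr³⁺ is the cathode (higher E°), Cu⁺/Cu the anode: E°cell = +1.31 − (+0.52) = +0.79 V, n = 6.
Overall: Cr₂O₇²⁻(aq) + 14 H⁺(aq) + 6 Cu(s) → 2 Cr³⁺(aq) + 7 H₂O(l) + 6 Cu⁺(aq)
Q = [Cr³⁺]^2·[Cu⁺]^6 / ([Cr₂O₇²⁻]·[H⁺]^14); log Q = 12.814.
E = E° − (0.0592/n) log Q = +0.79 − (0.0592/6)(12.814) = +0.664 V.

+0.664 V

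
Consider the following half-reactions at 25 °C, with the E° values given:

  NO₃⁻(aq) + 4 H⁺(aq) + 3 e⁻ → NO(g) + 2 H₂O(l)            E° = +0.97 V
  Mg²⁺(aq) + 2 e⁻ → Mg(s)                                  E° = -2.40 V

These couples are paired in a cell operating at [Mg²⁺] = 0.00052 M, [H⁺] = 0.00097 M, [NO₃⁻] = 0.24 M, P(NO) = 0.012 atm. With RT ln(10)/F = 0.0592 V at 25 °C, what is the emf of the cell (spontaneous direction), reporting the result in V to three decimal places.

NO₃⁻/NO is the cathode (higher E°), Mg²⁺/Mg the anode: E°cell = +0.97 − (-2.40) = +3.37 V, n = 6.
Overall: 2 NO₃⁻(aq) + 8 H⁺(aq) + 3 Mg(s) → 2 NO(g) + 4 H₂O(l) + 3 Mg²⁺(aq)
Q = P(NO)^2·[Mg²⁺]^3 / ([NO₃⁻]^2·[H⁺]^8); log Q = 11.652.
E = E° − (0.0592/n) log Q = +3.37 − (0.0592/6)(11.652) = +3.255 V.

+3.255 V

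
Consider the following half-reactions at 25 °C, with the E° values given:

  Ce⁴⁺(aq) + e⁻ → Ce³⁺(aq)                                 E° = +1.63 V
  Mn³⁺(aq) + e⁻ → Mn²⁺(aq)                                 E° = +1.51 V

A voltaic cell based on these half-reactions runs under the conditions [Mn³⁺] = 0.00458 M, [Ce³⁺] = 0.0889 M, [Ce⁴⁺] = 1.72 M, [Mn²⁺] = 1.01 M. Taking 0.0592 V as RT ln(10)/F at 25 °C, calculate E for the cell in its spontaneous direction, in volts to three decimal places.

Ce⁴⁺/Ce³⁺ is the cathode (higher E°), Mn³⁺/Mn²⁺ the anode: E°cell = +1.63 − (+1.51) = +0.12 V, n = 1.
Overall: Ce⁴⁺(aq) + Mn²⁺(aq) → Ce³⁺(aq) + Mn³⁺(aq)
Q = [Ce³⁺]·[Mn³⁺] / ([Ce⁴⁺]·[Mn²⁺]); log Q = -3.630.
E = E° − (0.0592/n) log Q = +0.12 − (0.0592/1)(-3.630) = +0.335 V.

+0.335 V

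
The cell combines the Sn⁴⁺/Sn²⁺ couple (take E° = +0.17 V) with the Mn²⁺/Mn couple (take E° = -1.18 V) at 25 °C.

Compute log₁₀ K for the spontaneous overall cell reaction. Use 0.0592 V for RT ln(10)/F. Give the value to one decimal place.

45.6

Cathode: Sn⁴⁺/Sn²⁺; anode: Mn²⁺/Mn. E°cell = +1.35 V, n = 2.
log K = nE°cell / 0.0592 = (2)(+1.35) / 0.0592 = 45.6.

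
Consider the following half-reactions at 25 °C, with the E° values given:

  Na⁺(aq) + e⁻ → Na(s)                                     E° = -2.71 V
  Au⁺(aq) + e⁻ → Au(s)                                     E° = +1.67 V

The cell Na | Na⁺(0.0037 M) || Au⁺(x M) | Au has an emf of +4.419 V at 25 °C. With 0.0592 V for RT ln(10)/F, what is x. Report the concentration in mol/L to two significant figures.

0.017 M

Au⁺/Au is the cathode, Na⁺/Na the anode: E°cell = +4.38 V, n = 1.
Overall reaction: Au⁺(aq) + Na(s) → Au(s) + Na⁺(aq); Q = [Na⁺]^1/[Au⁺]^1.
From E = E° − (0.0592/n) log Q: log Q = (E° − E)·n/0.0592 = (+4.38 − (+4.419))·1/0.0592 = -0.6588.
So 1·log[Au⁺] = 1·log(0.0037) − log Q = -2.4318 − (-0.6588) = -1.7730; [Au⁺] = 10^(-1.7730) ≈ 0.017 M.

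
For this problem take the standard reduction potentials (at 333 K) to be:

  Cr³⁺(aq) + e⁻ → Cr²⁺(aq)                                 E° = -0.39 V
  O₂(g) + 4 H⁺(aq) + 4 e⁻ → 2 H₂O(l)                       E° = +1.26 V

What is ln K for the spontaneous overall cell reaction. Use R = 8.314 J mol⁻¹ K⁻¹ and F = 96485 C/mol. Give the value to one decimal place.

Cathode: O₂/H₂O; anode: Cr³⁺/Cr²⁺. E°cell = (+1.26) − (-0.39) = +1.65 V, with n = 4.
ΔG° = −nFE° = −RT ln K, so ln K = nFE°/(RT) = (4)(96485)(+1.65) / ((8.314)(333)) = 230.011.

230.0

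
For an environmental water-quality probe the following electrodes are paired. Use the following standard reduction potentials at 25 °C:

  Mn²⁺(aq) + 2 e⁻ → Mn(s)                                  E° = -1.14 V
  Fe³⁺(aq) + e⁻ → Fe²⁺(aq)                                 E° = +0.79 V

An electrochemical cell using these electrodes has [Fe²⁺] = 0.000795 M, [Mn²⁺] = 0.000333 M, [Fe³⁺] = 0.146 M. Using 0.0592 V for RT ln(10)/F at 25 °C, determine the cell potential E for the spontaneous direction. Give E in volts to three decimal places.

+2.167 V

Fe³⁺/Fe²⁺ is the cathode (higher E°), Mn²⁺/Mn the anode: E°cell = +0.79 − (-1.14) = +1.93 V, n = 2.
Overall: 2 Fe³⁺(aq) + Mn(s) → 2 Fe²⁺(aq) + Mn²⁺(aq)
Q = [Fe²⁺]^2·[Mn²⁺] / ([Fe³⁺]^2); log Q = -8.006.
E = E° − (0.0592/n) log Q = +1.93 − (0.0592/2)(-8.006) = +2.167 V.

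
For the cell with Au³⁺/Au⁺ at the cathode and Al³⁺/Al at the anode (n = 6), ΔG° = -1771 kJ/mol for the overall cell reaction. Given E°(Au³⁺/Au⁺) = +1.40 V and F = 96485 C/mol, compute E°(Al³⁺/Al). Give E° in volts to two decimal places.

E°cell = −ΔG°/(nF) = −(-1771×10³)/((6)(96485)) = +3.059 V.
Since Au³⁺/Au⁺ is the cathode and Al³⁺/Al the anode, E°cell = E°(Au³⁺/Au⁺) − E°(Al³⁺/Al).
So E°(Al³⁺/Al) = E°(Au³⁺/Au⁺) − E°cell = (+1.40) − (+3.059) = -1.66 V.

-1.66 V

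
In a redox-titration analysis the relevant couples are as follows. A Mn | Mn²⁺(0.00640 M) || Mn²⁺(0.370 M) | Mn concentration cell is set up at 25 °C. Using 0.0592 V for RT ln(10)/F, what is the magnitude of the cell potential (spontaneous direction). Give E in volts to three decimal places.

For a concentration cell E°cell = 0. The 0.370 M side is the cathode (reduction is favoured where [Mn²⁺] is higher).
With n = 2, E = −(0.0592/2) log([Mn²⁺]ₐₙ/[Mn²⁺]꜀ₐₜ) = −(0.0592/2) log(0.0064/0.37) = −(0.0592/2)(-1.762) = +0.052 V.

+0.052 V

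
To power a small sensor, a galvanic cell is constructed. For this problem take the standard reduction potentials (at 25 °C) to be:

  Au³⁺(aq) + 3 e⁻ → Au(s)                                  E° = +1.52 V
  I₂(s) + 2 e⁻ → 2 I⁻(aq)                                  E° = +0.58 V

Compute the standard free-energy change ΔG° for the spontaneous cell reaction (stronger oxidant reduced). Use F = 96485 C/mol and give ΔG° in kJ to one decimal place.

Au³⁺/Au (E° = +1.52 V) is the cathode; I₂/I⁻ (E° = +0.58 V) is the anode, so E°cell = +0.94 V.
Balancing electrons gives n = 6 (lcm of 3 and 2).
ΔG° = −nFE° = −(6)(96485)(+0.94) = -544,175 J = -544.2 kJ.

-544.2 kJ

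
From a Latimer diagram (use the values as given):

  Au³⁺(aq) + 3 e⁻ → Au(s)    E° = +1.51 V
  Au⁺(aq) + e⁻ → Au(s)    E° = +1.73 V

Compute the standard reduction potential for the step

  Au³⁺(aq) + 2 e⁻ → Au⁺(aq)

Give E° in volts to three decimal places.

+1.400 V

Sequential free energies add, so n₃E°₃ = n₁E°₁ + n₂E°₂.
With n₃ = 3, and the known step contributing 1×(+1.73) V, the unknown satisfies 2·E° = 3×(+1.51) − 1×(+1.73) = +2.800.
E° = +2.800 / 2 = +1.400 V.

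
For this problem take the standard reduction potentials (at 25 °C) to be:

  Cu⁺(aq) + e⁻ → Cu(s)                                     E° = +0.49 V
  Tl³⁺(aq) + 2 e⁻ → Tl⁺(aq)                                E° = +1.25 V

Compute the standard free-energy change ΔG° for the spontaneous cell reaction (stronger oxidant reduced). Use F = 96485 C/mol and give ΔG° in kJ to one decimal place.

-146.7 kJ

Tl³⁺/Tl⁺ (E° = +1.25 V) is the cathode; Cu⁺/Cu (E° = +0.49 V) is the anode, so E°cell = +0.76 V.
Balancing electrons gives n = 2 (lcm of 2 and 1).
ΔG° = −nFE° = −(2)(96485)(+0.76) = -146,657 J = -146.7 kJ.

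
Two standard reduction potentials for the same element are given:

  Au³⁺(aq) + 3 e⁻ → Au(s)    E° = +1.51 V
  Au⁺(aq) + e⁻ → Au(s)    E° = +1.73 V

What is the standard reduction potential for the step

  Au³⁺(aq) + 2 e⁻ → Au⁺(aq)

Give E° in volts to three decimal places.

Sequential free energies add, so n₃E°₃ = n₁E°₁ + n₂E°₂.
With n₃ = 3, and the known step contributing 1×(+1.73) V, the unknown satisfies 2·E° = 3×(+1.51) − 1×(+1.73) = +2.800.
E° = +2.800 / 2 = +1.400 V.

+1.400 V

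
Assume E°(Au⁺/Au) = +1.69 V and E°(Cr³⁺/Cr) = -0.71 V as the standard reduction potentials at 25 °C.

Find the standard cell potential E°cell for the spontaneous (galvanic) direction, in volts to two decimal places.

+2.40 V

The Au⁺/Au couple has the higher reduction potential, so it is the cathode; Cr³⁺/Cr is oxidised at the anode.
E°cell = E°(cathode) − E°(anode) = (+1.69) − (-0.71) = +2.40 V.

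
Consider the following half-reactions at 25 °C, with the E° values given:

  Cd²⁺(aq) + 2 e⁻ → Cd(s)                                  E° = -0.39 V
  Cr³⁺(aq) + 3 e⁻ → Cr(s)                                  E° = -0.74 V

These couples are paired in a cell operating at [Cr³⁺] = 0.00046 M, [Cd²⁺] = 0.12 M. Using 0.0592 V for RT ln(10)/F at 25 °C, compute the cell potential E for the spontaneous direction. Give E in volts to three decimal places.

Cd²⁺/Cd is the cathode (higher E°), Cr³⁺/Cr the anode: E°cell = -0.39 − (-0.74) = +0.35 V, n = 6.
Overall: 3 Cd²⁺(aq) + 2 Cr(s) → 3 Cd(s) + 2 Cr³⁺(aq)
Q = [Cr³⁺]^2 / ([Cd²⁺]^3); log Q = -3.912.
E = E° − (0.0592/n) log Q = +0.35 − (0.0592/6)(-3.912) = +0.389 V.

+0.389 V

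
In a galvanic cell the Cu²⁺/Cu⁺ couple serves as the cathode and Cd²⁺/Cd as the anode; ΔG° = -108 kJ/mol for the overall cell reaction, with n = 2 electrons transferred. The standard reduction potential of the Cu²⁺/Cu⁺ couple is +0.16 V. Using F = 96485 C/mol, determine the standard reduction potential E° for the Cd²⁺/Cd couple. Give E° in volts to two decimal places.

-0.40 V

E°cell = −ΔG°/(nF) = −(-108×10³)/((2)(96485)) = +0.560 V.
Since Cu²⁺/Cu⁺ is the cathode and Cd²⁺/Cd the anode, E°cell = E°(Cu²⁺/Cu⁺) − E°(Cd²⁺/Cd).
So E°(Cd²⁺/Cd) = E°(Cu²⁺/Cu⁺) − E°cell = (+0.16) − (+0.560) = -0.40 V.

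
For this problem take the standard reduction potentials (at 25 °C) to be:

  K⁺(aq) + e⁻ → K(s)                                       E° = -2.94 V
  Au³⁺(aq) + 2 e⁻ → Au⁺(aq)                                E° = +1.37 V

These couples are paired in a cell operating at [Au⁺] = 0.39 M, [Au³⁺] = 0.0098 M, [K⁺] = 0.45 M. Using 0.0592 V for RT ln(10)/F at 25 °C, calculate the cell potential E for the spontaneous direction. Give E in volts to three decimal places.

Au³⁺/Au⁺ is the cathode (higher E°), K⁺/K the anode: E°cell = +1.37 − (-2.94) = +4.31 V, n = 2.
Overall: Au³⁺(aq) + 2 K(s) → Au⁺(aq) + 2 K⁺(aq)
Q = [Au⁺]·[K⁺]^2 / ([Au³⁺]); log Q = 0.906.
E = E° − (0.0592/n) log Q = +4.31 − (0.0592/2)(0.906) = +4.283 V.

+4.283 V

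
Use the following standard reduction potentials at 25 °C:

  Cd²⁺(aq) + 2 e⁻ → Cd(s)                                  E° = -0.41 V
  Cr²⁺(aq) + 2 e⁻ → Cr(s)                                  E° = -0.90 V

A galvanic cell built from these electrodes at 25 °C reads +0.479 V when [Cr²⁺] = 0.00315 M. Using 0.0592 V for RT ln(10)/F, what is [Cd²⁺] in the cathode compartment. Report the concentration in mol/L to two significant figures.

0.0013 M

Cd²⁺/Cd is the cathode, Cr²⁺/Cr the anode: E°cell = +0.49 V, n = 2.
Overall reaction: Cd²⁺(aq) + Cr(s) → Cd(s) + Cr²⁺(aq); Q = [Cr²⁺]^1/[Cd²⁺]^1.
From E = E° − (0.0592/n) log Q: log Q = (E° − E)·n/0.0592 = (+0.49 − (+0.479))·2/0.0592 = 0.3716.
So 1·log[Cd²⁺] = 1·log(0.00315) − log Q = -2.5017 − (0.3716) = -2.8733; [Cd²⁺] = 10^(-2.8733) ≈ 0.0013 M.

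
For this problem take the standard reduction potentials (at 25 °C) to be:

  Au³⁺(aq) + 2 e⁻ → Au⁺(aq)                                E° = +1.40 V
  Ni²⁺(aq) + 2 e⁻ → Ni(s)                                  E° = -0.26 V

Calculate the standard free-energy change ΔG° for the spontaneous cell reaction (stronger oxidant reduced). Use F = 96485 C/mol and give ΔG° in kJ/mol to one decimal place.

Au³⁺/Au⁺ (E° = +1.40 V) is the cathode; Ni²⁺/Ni (E° = -0.26 V) is the anode, so E°cell = +1.66 V.
Balancing electrons gives n = 2 (lcm of 2 and 2).
ΔG° = −nFE° = −(2)(96485)(+1.66) = -320,330 J = -320.3 kJ/mol.

-320.3 kJ/mol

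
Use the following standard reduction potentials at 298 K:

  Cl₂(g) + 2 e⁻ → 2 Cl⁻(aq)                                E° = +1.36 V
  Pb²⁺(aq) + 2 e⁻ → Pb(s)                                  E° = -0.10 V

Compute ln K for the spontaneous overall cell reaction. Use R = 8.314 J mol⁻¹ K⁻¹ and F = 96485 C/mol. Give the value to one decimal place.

Cathode: Cl₂/Cl⁻; anode: Pb²⁺/Pb. E°cell = (+1.36) − (-0.10) = +1.46 V, with n = 2.
ΔG° = −nFE° = −RT ln K, so ln K = nFE°/(RT) = (2)(96485)(+1.46) / ((8.314)(298)) = 113.715.

113.7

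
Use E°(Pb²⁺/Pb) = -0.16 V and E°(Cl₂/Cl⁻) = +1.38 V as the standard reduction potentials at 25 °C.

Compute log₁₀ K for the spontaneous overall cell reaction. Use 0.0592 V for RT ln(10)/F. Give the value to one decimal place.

Cathode: Cl₂/Cl⁻; anode: Pb²⁺/Pb. E°cell = +1.54 V, n = 2.
log K = nE°cell / 0.0592 = (2)(+1.54) / 0.0592 = 52.0.

52.0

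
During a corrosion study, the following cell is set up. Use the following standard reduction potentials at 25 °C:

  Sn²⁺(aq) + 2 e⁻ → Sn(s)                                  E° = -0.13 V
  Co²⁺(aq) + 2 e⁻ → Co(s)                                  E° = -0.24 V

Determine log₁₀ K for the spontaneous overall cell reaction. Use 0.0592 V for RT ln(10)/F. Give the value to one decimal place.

Cathode: Sn²⁺/Sn; anode: Co²⁺/Co. E°cell = +0.11 V, n = 2.
log K = nE°cell / 0.0592 = (2)(+0.11) / 0.0592 = 3.7.

3.7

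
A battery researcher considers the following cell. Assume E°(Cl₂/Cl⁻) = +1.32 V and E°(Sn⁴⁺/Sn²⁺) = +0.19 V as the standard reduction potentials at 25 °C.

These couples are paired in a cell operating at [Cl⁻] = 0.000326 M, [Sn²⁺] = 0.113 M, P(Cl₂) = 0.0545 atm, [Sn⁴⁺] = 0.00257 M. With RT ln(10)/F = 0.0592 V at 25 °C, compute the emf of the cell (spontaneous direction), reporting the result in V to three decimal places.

Cl₂/Cl⁻ is the cathode (higher E°), Sn⁴⁺/Sn²⁺ the anode: E°cell = +1.32 − (+0.19) = +1.13 V, n = 2.
Overall: Cl₂(g) + Sn²⁺(aq) → 2 Cl⁻(aq) + Sn⁴⁺(aq)
Q = [Cl⁻]^2·[Sn⁴⁺] / (P(Cl₂)·[Sn²⁺]); log Q = -7.353.
E = E° − (0.0592/n) log Q = +1.13 − (0.0592/2)(-7.353) = +1.348 V.

+1.348 V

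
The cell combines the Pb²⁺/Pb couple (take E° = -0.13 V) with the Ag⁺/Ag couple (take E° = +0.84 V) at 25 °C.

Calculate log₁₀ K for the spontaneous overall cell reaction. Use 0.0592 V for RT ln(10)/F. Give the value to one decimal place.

32.8

Cathode: Ag⁺/Ag; anode: Pb²⁺/Pb. E°cell = +0.97 V, n = 2.
log K = nE°cell / 0.0592 = (2)(+0.97) / 0.0592 = 32.8.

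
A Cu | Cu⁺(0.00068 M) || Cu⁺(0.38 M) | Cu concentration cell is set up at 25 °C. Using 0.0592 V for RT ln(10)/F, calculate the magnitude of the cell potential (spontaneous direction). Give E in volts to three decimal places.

For a concentration cell E°cell = 0. The 0.38 M side is the cathode (reduction is favoured where [Cu⁺] is higher).
With n = 1, E = −(0.0592/1) log([Cu⁺]ₐₙ/[Cu⁺]꜀ₐₜ) = −(0.0592/1) log(0.00068/0.38) = −(0.0592/1)(-2.747) = +0.163 V.

+0.163 V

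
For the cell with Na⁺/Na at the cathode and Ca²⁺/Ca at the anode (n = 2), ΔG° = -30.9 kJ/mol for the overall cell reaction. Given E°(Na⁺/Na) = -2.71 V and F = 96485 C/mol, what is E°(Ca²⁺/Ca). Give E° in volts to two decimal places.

-2.87 V

E°cell = −ΔG°/(nF) = −(-30.9×10³)/((2)(96485)) = +0.160 V.
Since Na⁺/Na is the cathode and Ca²⁺/Ca the anode, E°cell = E°(Na⁺/Na) − E°(Ca²⁺/Ca).
So E°(Ca²⁺/Ca) = E°(Na⁺/Na) − E°cell = (-2.71) − (+0.160) = -2.87 V.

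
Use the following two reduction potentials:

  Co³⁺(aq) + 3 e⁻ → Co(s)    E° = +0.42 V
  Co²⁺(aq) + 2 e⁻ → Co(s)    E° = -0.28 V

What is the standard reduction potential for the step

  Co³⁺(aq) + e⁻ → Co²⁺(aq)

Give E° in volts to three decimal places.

+1.820 V

Sequential free energies add, so n₃E°₃ = n₁E°₁ + n₂E°₂.
With n₃ = 3, and the known step contributing 2×(-0.28) V, the unknown satisfies 1·E° = 3×(+0.42) − 2×(-0.28) = +1.820.
E° = +1.820 / 1 = +1.820 V.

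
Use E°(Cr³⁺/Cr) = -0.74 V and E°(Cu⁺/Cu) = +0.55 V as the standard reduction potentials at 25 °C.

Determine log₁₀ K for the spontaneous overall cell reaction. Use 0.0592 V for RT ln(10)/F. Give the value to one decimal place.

Cathode: Cu⁺/Cu; anode: Cr³⁺/Cr. E°cell = +1.29 V, n = 3.
log K = nE°cell / 0.0592 = (3)(+1.29) / 0.0592 = 65.4.

65.4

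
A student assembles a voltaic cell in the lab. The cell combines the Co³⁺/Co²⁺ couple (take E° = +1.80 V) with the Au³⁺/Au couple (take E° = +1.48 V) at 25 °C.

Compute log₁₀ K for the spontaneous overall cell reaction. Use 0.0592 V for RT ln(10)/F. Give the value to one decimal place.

16.2

Cathode: Co³⁺/Co²⁺; anode: Au³⁺/Au. E°cell = +0.32 V, n = 3.
log K = nE°cell / 0.0592 = (3)(+0.32) / 0.0592 = 16.2.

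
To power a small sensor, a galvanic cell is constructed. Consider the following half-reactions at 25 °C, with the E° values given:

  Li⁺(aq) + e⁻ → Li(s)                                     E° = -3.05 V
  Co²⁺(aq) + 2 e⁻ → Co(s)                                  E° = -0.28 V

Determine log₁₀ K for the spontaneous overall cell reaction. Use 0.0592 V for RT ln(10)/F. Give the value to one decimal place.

Cathode: Co²⁺/Co; anode: Li⁺/Li. E°cell = +2.77 V, n = 2.
log K = nE°cell / 0.0592 = (2)(+2.77) / 0.0592 = 93.6.

93.6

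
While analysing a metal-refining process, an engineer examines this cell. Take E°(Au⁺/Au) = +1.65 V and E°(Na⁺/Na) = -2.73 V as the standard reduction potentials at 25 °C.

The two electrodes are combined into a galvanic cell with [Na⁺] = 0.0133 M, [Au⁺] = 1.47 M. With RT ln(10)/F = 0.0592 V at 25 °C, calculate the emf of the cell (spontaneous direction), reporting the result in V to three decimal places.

Au⁺/Au is the cathode (higher E°), Na⁺/Na the anode: E°cell = +1.65 − (-2.73) = +4.38 V, n = 1.
Overall: Au⁺(aq) + Na(s) → Au(s) + Na⁺(aq)
Q = [Na⁺] / ([Au⁺]); log Q = -2.043.
E = E° − (0.0592/n) log Q = +4.38 − (0.0592/1)(-2.043) = +4.501 V.

+4.501 V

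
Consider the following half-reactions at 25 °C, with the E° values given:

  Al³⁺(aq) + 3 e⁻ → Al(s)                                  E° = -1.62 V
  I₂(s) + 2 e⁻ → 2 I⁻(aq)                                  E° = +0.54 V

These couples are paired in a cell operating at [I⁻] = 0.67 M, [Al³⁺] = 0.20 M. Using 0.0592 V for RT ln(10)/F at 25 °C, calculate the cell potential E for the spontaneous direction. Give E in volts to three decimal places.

+2.184 V

I₂/I⁻ is the cathode (higher E°), Al³⁺/Al the anode: E°cell = +0.54 − (-1.62) = +2.16 V, n = 6.
Overall: 3 I₂(s) + 2 Al(s) → 6 I⁻(aq) + 2 Al³⁺(aq)
Q = [I⁻]^6·[Al³⁺]^2; log Q = -2.441.
E = E° − (0.0592/n) log Q = +2.16 − (0.0592/6)(-2.441) = +2.184 V.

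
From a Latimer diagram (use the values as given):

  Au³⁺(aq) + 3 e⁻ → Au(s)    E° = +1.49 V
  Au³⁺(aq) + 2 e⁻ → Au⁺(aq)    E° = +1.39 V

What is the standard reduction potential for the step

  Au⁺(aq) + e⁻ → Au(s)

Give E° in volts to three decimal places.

+1.690 V

Sequential free energies add, so n₃E°₃ = n₁E°₁ + n₂E°₂.
With n₃ = 3, and the known step contributing 2×(+1.39) V, the unknown satisfies 1·E° = 3×(+1.49) − 2×(+1.39) = +1.690.
E° = +1.690 / 1 = +1.690 V.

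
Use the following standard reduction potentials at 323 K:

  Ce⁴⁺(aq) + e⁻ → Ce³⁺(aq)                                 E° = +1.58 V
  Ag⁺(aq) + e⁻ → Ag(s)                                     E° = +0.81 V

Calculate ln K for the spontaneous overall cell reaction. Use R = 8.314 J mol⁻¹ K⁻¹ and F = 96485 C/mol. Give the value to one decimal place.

27.7

Cathode: Ce⁴⁺/Ce³⁺; anode: Ag⁺/Ag. E°cell = (+1.58) − (+0.81) = +0.77 V, with n = 1.
ΔG° = −nFE° = −RT ln K, so ln K = nFE°/(RT) = (1)(96485)(+0.77) / ((8.314)(323)) = 27.665.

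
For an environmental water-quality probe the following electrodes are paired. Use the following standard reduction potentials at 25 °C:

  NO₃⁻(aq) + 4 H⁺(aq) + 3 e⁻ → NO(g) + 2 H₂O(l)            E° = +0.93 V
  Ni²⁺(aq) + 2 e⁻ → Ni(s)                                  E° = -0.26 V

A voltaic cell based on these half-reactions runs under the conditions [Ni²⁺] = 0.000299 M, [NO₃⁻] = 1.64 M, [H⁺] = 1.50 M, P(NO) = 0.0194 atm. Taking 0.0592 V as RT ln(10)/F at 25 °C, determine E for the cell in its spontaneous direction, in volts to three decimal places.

NO₃⁻/NO is the cathode (higher E°), Ni²⁺/Ni the anode: E°cell = +0.93 − (-0.26) = +1.19 V, n = 6.
Overall: 2 NO₃⁻(aq) + 8 H⁺(aq) + 3 Ni(s) → 2 NO(g) + 4 H₂O(l) + 3 Ni²⁺(aq)
Q = P(NO)^2·[Ni²⁺]^3 / ([NO₃⁻]^2·[H⁺]^8); log Q = -15.836.
E = E° − (0.0592/n) log Q = +1.19 − (0.0592/6)(-15.836) = +1.346 V.

+1.346 V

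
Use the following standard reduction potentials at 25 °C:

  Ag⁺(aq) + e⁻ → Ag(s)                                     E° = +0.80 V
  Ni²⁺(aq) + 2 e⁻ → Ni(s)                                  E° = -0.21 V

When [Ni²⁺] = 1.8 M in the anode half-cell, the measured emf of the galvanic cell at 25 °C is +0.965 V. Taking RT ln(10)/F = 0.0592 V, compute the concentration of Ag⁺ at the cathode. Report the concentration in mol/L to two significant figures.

Ag⁺/Ag is the cathode, Ni²⁺/Ni the anode: E°cell = +1.01 V, n = 2.
Overall reaction: 2 Ag⁺(aq) + Ni(s) → 2 Ag(s) + Ni²⁺(aq); Q = [Ni²⁺]^1/[Ag⁺]^2.
From E = E° − (0.0592/n) log Q: log Q = (E° − E)·n/0.0592 = (+1.01 − (+0.965))·2/0.0592 = 1.5203.
So 2·log[Ag⁺] = 1·log(1.8) − log Q = 0.2553 − (1.5203) = -1.2650; log[Ag⁺] = -1.2650 / 2 = -0.6325; [Ag⁺] = 10^(-0.6325) ≈ 0.23 M.

0.23 M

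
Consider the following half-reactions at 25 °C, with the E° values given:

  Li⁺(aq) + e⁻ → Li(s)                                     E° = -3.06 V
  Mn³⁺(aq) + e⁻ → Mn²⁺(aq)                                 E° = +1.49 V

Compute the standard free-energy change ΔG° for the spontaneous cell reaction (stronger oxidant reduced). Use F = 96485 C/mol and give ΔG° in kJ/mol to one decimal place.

-439.0 kJ/mol

Mn³⁺/Mn²⁺ (E° = +1.49 V) is the cathode; Li⁺/Li (E° = -3.06 V) is the anode, so E°cell = +4.55 V.
Balancing electrons gives n = 1 (lcm of 1 and 1).
ΔG° = −nFE° = −(1)(96485)(+4.55) = -439,007 J = -439.0 kJ/mol.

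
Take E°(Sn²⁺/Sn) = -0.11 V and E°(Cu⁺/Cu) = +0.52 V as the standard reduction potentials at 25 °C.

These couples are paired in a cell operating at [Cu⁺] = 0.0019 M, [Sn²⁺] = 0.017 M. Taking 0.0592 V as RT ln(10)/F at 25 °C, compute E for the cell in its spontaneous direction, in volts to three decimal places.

Cu⁺/Cu is the cathode (higher E°), Sn²⁺/Sn the anode: E°cell = +0.52 − (-0.11) = +0.63 V, n = 2.
Overall: 2 Cu⁺(aq) + Sn(s) → 2 Cu(s) + Sn²⁺(aq)
Q = [Sn²⁺] / ([Cu⁺]^2); log Q = 3.673.
E = E° − (0.0592/n) log Q = +0.63 − (0.0592/2)(3.673) = +0.521 V.

+0.521 V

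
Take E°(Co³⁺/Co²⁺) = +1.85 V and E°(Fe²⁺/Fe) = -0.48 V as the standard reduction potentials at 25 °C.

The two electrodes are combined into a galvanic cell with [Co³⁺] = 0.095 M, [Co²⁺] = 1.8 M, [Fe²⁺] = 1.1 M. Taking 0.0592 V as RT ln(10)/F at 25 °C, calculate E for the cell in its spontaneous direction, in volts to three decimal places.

Co³⁺/Co²⁺ is the cathode (higher E°), Fe²⁺/Fe the anode: E°cell = +1.85 − (-0.48) = +2.33 V, n = 2.
Overall: 2 Co³⁺(aq) + Fe(s) → 2 Co²⁺(aq) + Fe²⁺(aq)
Q = [Co²⁺]^2·[Fe²⁺] / ([Co³⁺]^2); log Q = 2.596.
E = E° − (0.0592/n) log Q = +2.33 − (0.0592/2)(2.596) = +2.253 V.

+2.253 V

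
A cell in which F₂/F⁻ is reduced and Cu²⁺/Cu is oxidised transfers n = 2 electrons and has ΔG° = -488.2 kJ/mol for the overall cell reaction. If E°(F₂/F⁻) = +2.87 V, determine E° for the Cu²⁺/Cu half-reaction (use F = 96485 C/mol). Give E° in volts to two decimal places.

+0.34 V

E°cell = −ΔG°/(nF) = −(-488.2×10³)/((2)(96485)) = +2.530 V.
Since F₂/F⁻ is the cathode and Cu²⁺/Cu the anode, E°cell = E°(F₂/F⁻) − E°(Cu²⁺/Cu).
So E°(Cu²⁺/Cu) = E°(F₂/F⁻) − E°cell = (+2.87) − (+2.530) = +0.34 V.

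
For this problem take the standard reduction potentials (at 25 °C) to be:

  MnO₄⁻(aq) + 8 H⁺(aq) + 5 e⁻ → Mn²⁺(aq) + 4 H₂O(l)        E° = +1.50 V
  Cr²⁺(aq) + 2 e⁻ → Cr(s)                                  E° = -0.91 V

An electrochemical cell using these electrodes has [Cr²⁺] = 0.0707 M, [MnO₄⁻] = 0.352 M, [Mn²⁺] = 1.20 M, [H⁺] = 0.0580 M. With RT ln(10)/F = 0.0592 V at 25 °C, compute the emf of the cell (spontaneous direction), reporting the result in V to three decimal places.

+2.321 V

MnO₄⁻/Mn²⁺ is the cathode (higher E°), Cr²⁺/Cr the anode: E°cell = +1.50 − (-0.91) = +2.41 V, n = 10.
Overall: 2 MnO₄⁻(aq) + 16 H⁺(aq) + 5 Cr(s) → 2 Mn²⁺(aq) + 8 H₂O(l) + 5 Cr²⁺(aq)
Q = [Mn²⁺]^2·[Cr²⁺]^5 / ([MnO₄⁻]^2·[H⁺]^16); log Q = 15.098.
E = E° − (0.0592/n) log Q = +2.41 − (0.0592/10)(15.098) = +2.321 V.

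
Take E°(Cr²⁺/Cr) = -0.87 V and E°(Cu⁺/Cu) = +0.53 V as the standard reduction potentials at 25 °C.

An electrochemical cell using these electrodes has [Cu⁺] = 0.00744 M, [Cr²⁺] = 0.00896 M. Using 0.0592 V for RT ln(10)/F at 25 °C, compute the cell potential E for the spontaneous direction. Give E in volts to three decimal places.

+1.335 V

Cu⁺/Cu is the cathode (higher E°), Cr²⁺/Cr the anode: E°cell = +0.53 − (-0.87) = +1.40 V, n = 2.
Overall: 2 Cu⁺(aq) + Cr(s) → 2 Cu(s) + Cr²⁺(aq)
Q = [Cr²⁺] / ([Cu⁺]^2); log Q = 2.209.
E = E° − (0.0592/n) log Q = +1.40 − (0.0592/2)(2.209) = +1.335 V.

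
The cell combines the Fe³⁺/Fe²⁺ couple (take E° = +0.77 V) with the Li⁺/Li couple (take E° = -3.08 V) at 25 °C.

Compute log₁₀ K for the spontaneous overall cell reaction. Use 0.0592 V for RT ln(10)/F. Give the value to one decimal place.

Cathode: Fe³⁺/Fe²⁺; anode: Li⁺/Li. E°cell = +3.85 V, n = 1.
log K = nE°cell / 0.0592 = (1)(+3.85) / 0.0592 = 65.0.

65.0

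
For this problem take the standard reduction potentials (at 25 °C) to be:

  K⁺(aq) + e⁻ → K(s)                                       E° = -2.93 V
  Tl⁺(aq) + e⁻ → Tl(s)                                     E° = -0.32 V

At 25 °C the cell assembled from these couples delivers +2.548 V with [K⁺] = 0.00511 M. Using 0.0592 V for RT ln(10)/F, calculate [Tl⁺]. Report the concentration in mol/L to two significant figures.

0.00046 M

Tl⁺/Tl is the cathode, K⁺/K the anode: E°cell = +2.61 V, n = 1.
Overall reaction: Tl⁺(aq) + K(s) → Tl(s) + K⁺(aq); Q = [K⁺]^1/[Tl⁺]^1.
From E = E° − (0.0592/n) log Q: log Q = (E° − E)·n/0.0592 = (+2.61 − (+2.548))·1/0.0592 = 1.0473.
So 1·log[Tl⁺] = 1·log(0.00511) − log Q = -2.2916 − (1.0473) = -3.3389; [Tl⁺] = 10^(-3.3389) ≈ 0.00046 M.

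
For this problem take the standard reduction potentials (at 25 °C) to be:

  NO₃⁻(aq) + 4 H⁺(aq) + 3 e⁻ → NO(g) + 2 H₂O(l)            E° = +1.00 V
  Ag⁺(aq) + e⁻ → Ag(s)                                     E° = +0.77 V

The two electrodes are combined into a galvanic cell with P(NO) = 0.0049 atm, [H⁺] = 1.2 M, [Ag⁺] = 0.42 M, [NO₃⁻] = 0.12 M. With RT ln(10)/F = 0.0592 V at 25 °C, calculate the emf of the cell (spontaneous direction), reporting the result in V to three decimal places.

NO₃⁻/NO is the cathode (higher E°), Ag⁺/Ag the anode: E°cell = +1.00 − (+0.77) = +0.23 V, n = 3.
Overall: NO₃⁻(aq) + 4 H⁺(aq) + 3 Ag(s) → NO(g) + 2 H₂O(l) + 3 Ag⁺(aq)
Q = P(NO)·[Ag⁺]^3 / ([NO₃⁻]·[H⁺]^4); log Q = -2.836.
E = E° − (0.0592/n) log Q = +0.23 − (0.0592/3)(-2.836) = +0.286 V.

+0.286 V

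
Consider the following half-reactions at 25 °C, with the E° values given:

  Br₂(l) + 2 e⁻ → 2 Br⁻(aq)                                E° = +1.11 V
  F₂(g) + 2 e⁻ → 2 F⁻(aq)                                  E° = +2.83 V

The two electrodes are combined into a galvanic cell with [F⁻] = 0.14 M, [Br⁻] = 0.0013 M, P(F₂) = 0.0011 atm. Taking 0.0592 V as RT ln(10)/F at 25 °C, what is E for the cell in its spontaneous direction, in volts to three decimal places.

+1.512 V

F₂/F⁻ is the cathode (higher E°), Br₂/Br⁻ the anode: E°cell = +2.83 − (+1.11) = +1.72 V, n = 2.
Overall: F₂(g) + 2 Br⁻(aq) → 2 F⁻(aq) + Br₂(l)
Q = [F⁻]^2 / (P(F₂)·[Br⁻]^2); log Q = 7.023.
E = E° − (0.0592/n) log Q = +1.72 − (0.0592/2)(7.023) = +1.512 V.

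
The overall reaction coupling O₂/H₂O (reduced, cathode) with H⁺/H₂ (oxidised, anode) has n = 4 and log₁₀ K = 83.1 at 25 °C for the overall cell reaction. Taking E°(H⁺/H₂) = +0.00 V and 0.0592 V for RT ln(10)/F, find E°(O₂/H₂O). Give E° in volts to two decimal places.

E°cell = (0.0592/n)·log K = (0.0592/4)(83.1) = +1.230 V.
Since O₂/H₂O is the cathode and H⁺/H₂ the anode, E°cell = E°(O₂/H₂O) − E°(H⁺/H₂).
So E°(O₂/H₂O) = E°cell + E°(H⁺/H₂) = +1.230 + (+0.00) = +1.23 V.

+1.23 V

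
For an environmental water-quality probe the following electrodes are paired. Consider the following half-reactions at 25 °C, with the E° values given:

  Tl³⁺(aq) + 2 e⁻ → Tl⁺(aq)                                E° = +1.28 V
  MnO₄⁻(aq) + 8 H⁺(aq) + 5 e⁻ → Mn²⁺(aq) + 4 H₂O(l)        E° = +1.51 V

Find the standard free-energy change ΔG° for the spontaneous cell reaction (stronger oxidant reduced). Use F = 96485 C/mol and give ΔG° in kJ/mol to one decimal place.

-221.9 kJ/mol

MnO₄⁻/Mn²⁺ (E° = +1.51 V) is the cathode; Tl³⁺/Tl⁺ (E° = +1.28 V) is the anode, so E°cell = +0.23 V.
Balancing electrons gives n = 10 (lcm of 5 and 2).
ΔG° = −nFE° = −(10)(96485)(+0.23) = -221,916 J = -221.9 kJ/mol.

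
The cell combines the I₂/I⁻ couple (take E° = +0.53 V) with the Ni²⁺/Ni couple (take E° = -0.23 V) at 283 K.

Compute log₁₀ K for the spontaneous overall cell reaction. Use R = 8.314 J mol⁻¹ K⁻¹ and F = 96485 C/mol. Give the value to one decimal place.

Cathode: I₂/I⁻; anode: Ni²⁺/Ni. E°cell = (+0.53) − (-0.23) = +0.76 V, with n = 2.
ΔG° = −nFE° = −RT ln K, so ln K = nFE°/(RT) = (2)(96485)(+0.76) / ((8.314)(283)) = 62.331.
log₁₀ K = 62.331 / ln 10 = 27.1.

27.1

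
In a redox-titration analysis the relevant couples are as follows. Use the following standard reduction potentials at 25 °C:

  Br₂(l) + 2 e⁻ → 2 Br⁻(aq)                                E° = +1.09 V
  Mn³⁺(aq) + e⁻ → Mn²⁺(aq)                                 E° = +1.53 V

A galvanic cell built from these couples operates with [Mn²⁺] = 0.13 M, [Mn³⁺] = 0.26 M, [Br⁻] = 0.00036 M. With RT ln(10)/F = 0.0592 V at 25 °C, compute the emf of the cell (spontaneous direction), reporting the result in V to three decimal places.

+0.254 V

Mn³⁺/Mn²⁺ is the cathode (higher E°), Br₂/Br⁻ the anode: E°cell = +1.53 − (+1.09) = +0.44 V, n = 2.
Overall: 2 Mn³⁺(aq) + 2 Br⁻(aq) → 2 Mn²⁺(aq) + Br₂(l)
Q = [Mn²⁺]^2 / ([Mn³⁺]^2·[Br⁻]^2); log Q = 6.285.
E = E° − (0.0592/n) log Q = +0.44 − (0.0592/2)(6.285) = +0.254 V.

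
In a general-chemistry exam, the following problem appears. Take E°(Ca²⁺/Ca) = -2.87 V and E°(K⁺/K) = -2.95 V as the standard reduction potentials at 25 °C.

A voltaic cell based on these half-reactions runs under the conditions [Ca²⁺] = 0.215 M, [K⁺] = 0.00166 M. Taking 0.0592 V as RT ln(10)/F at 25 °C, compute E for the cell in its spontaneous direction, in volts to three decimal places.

+0.225 V

Ca²⁺/Ca is the cathode (higher E°), K⁺/K the anode: E°cell = -2.87 − (-2.95) = +0.08 V, n = 2.
Overall: Ca²⁺(aq) + 2 K(s) → Ca(s) + 2 K⁺(aq)
Q = [K⁺]^2 / ([Ca²⁺]); log Q = -4.892.
E = E° − (0.0592/n) log Q = +0.08 − (0.0592/2)(-4.892) = +0.225 V.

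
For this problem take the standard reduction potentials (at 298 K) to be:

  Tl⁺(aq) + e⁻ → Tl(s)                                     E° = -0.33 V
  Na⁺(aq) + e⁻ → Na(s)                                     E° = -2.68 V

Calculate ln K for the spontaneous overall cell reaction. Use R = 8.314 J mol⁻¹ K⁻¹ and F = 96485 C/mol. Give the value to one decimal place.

91.5

Cathode: Tl⁺/Tl; anode: Na⁺/Na. E°cell = (-0.33) − (-2.68) = +2.35 V, with n = 1.
ΔG° = −nFE° = −RT ln K, so ln K = nFE°/(RT) = (1)(96485)(+2.35) / ((8.314)(298)) = 91.517.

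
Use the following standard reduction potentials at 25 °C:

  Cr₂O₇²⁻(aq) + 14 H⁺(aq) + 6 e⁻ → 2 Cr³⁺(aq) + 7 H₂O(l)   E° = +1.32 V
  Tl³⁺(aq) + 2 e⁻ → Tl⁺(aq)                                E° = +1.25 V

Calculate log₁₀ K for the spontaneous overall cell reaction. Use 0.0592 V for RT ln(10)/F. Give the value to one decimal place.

7.1

Cathode: Cr₂O₇²⁻/Cr³⁺; anode: Tl³⁺/Tl⁺. E°cell = +0.07 V, n = 6.
log K = nE°cell / 0.0592 = (6)(+0.07) / 0.0592 = 7.1.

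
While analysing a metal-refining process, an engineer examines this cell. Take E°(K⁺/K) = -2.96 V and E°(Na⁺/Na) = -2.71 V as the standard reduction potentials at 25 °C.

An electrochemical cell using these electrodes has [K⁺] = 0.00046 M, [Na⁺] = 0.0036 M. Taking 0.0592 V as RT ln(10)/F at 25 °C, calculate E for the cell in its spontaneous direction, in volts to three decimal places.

Na⁺/Na is the cathode (higher E°), K⁺/K the anode: E°cell = -2.71 − (-2.96) = +0.25 V, n = 1.
Overall: Na⁺(aq) + K(s) → Na(s) + K⁺(aq)
Q = [K⁺] / ([Na⁺]); log Q = -0.894.
E = E° − (0.0592/n) log Q = +0.25 − (0.0592/1)(-0.894) = +0.303 V.

+0.303 V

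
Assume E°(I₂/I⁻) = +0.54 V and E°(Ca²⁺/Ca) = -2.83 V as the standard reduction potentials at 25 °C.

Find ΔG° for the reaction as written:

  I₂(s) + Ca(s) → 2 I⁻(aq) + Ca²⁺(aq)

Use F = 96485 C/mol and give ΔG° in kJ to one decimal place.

As written, I₂/I⁻ is reduced (cathode) and Ca²⁺/Ca is oxidised (anode), so E°cell = (+0.54) − (-2.83) = +3.37 V.
Balancing electrons gives n = 2.
ΔG° = −nFE° = −(2)(96485)(+3.37) = -650,309 J = -650.3 kJ.

-650.3 kJ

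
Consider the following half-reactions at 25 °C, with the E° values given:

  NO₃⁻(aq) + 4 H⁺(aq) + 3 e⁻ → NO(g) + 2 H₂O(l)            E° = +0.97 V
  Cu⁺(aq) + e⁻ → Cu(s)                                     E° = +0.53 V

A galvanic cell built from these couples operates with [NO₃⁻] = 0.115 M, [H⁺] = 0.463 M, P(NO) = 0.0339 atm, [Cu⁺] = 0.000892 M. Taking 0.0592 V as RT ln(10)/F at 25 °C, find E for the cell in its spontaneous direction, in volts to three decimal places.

+0.605 V

NO₃⁻/NO is the cathode (higher E°), Cu⁺/Cu the anode: E°cell = +0.97 − (+0.53) = +0.44 V, n = 3.
Overall: NO₃⁻(aq) + 4 H⁺(aq) + 3 Cu(s) → NO(g) + 2 H₂O(l) + 3 Cu⁺(aq)
Q = P(NO)·[Cu⁺]^3 / ([NO₃⁻]·[H⁺]^4); log Q = -8.342.
E = E° − (0.0592/n) log Q = +0.44 − (0.0592/3)(-8.342) = +0.605 V.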